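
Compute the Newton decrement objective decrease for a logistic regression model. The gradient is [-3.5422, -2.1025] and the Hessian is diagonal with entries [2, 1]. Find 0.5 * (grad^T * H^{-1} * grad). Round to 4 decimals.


Step 1: H is diagonal, so H^(-1) * g = [-1.7711, -2.1025].
Step 2: g^T H^(-1) g = sum_i g_i^2 / H_ii
  = (-3.5422)^2/2 + (-2.1025)^2/1
  = 6.2736 + 4.4205 = 10.6941
Step 3: Objective decrease = 0.5 * g^T H^(-1) g = 5.347


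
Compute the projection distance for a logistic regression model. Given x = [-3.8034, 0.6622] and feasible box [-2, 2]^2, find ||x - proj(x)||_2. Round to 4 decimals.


Project each component onto [-2, 2].
clip(-3.8034) = -2.0, clip(0.6622) = 0.6622
Projection = [-2.0, 0.6622]
Squared diffs: [3.2523, 0.0]
Distance = sqrt(3.2523) = 1.8034


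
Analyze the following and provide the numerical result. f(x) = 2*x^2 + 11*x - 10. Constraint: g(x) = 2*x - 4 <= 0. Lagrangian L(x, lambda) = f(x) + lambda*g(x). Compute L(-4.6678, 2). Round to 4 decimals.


Step 1: Evaluate f(x).
f(-4.6678) = 2*(-4.6678)^2 + 11*(-4.6678) - 10 = -17.7691
Step 2: Evaluate g(x).
g(-4.6678) = 2*-4.6678 - 4 = -13.3356
Step 3: Compute Lagrangian.
L = -17.7691 + 2*-13.3356 = -44.4403


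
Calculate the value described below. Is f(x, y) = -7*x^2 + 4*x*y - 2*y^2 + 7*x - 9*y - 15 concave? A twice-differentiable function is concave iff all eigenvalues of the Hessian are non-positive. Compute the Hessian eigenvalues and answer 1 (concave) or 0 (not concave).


The Hessian of f(x,y) = -7*x^2 + 4*x*y - 2*y^2 + 7*x - 9*y - 15 is:
H = [[-14, 4], [4, -4]]
Trace = -14 - 4 = -18
Determinant = -14*-4 - (4)^2 = 40
Discriminant = (-18)^2 - 4*40 = 164.0
Eigenvalues: lambda_1 = -15.4031, lambda_2 = -2.5969
The function is concave.

1


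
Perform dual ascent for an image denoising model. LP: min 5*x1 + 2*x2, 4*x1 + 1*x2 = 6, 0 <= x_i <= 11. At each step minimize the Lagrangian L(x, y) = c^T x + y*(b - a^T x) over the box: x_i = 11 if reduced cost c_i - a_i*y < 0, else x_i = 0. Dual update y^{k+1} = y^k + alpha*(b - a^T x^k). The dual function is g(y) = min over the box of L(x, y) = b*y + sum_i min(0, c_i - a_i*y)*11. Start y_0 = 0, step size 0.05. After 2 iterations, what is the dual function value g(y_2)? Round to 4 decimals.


Dual ascent for LP: min 5*x1 + 2*x2, 4*x1 + 1*x2 = 6, 0 <= x_i <= 11
Step 1: y^k = 0.0, reduced costs: (5.0, 2.0)
  x^k = (0.0, 0.0), subgradient = b - a^T x = 6.0
  y^{k+1} = 0.0 + 0.05*6.0 = 0.3
Step 2: y^k = 0.3, reduced costs: (3.8, 1.7)
  x^k = (0.0, 0.0), subgradient = b - a^T x = 6.0
  y^{k+1} = 0.3 + 0.05*6.0 = 0.6
Dual objective at y_2 = 0.6: reduced costs (2.6, 1.4), box minimizer x = (0.0, 0.0)
g(y_2) = b*y + (c1 - a1*y)*x1 + (c2 - a2*y)*x2 = 6*0.6 + 2.6*0.0 + 1.4*0.0 = 3.6 + 0.0 + 0.0 = 3.6


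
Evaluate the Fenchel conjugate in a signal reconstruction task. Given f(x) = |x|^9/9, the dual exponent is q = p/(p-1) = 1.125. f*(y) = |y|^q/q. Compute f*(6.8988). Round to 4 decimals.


The conjugate exponent q satisfies 1/p + 1/q = 1.
p = 9, so q = 9/(9 - 1) = 1.125
|y|^q = 6.8988^1.125 = 8.7825
f*(6.8988) = 8.7825 / 1.125 = 7.8067


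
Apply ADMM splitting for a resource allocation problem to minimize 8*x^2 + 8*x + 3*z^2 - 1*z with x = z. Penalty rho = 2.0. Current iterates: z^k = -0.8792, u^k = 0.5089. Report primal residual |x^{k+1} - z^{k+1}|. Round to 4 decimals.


ADMM iteration with rho = 2.0, z^k = -0.8792, u^k = 0.5089
Step 1: x-update.
Minimize 8*x^2 + 8*x + (2.0/2)*(x + 0.8792 + 0.5089)^2
FOC: (2*8 + 2.0)*x = -8 + 2.0*(-0.8792 - 0.5089)
x^{k+1} = -0.5987
Step 2: z-update.
Minimize 3*z^2 - 1*z + (2.0/2)*(-0.5987 - z + 0.5089)^2
FOC: (2*3 + 2.0)*z = 1 + 2.0*(-0.5987 + 0.5089)
z^{k+1} = 0.1026
Step 3: u-update.
u^{k+1} = 0.5089 - 0.5987 - 0.1026 = -0.1923
Step 4: Primal residual = |-0.5987 - 0.1026| = 0.7012


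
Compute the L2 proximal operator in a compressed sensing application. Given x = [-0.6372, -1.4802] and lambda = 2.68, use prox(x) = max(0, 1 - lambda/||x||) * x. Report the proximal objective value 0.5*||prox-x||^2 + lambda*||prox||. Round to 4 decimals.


Step 1: Compute ||x||.
||x|| = 1.6115
Step 2: Compute scaling factor.
scale = max(0, 1 - 2.68/1.6115) = 0.0
Step 3: prox(x) = [-0.0, -0.0]
||prox(x)|| = 0.0
Step 4: Proximal objective.
0.5*||prox-x||^2 = 1.2985
lambda*||prox|| = 0.0
Total = 1.2985


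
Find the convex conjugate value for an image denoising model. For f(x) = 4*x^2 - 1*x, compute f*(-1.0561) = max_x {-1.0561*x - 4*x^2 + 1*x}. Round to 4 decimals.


f*(y) = sup_x {y*x - a*x^2 - b*x} = sup_x {(y-b)*x - a*x^2}
FOC: (y - b) - 2a*x = 0 => x* = (y - b)/(2a)
x* = (-1.0561 + 1)/(2*4) = -0.007
f*(-1.0561) = (y-b)^2/(4a) = (-1.0561 + 1)^2/(4*4)
= 0.0031/16 = 0.0002


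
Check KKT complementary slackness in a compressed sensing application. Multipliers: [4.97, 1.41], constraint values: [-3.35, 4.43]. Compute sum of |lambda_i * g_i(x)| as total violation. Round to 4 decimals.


KKT complementary slackness check:
lambda_1 * g_1 = 4.97 * -3.35 = -16.6495
lambda_2 * g_2 = 1.41 * 4.43 = 6.2463
Total violation = 16.6495 + 6.2463 = 22.8958


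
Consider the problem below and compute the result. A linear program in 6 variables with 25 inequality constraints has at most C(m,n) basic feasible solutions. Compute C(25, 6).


Each vertex corresponds to some choice of n active constraints out of m, so the number of vertices is at most C(m, n) = m! / (n!(m-n)!).
m = 25, n = 6
Numerator: 25 * 24 * 23 * 22 * 21 * 20
Denominator: 6! = 720
C(25, 6) = 177100


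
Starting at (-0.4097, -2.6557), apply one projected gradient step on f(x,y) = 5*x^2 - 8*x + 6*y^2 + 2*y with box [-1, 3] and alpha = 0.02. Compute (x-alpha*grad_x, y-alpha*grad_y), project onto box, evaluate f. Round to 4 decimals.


Step 1: Compute gradient at (-0.4097, -2.6557).
grad_x = 2*5*-0.4097 - 8 = -12.097
grad_y = 2*6*-2.6557 + 2 = -29.8684
Step 2: Gradient step.
x_raw = -0.4097 - 0.02*-12.097 = -0.1678
y_raw = -2.6557 - 0.02*-29.8684 = -2.0583
Step 3: Project onto [-1, 3].
x_proj = clip(-0.1678) = -0.1678
y_proj = clip(-2.0583) = -1.0
Step 4: Evaluate f.
f(-0.1678, -1.0) = 5.4828


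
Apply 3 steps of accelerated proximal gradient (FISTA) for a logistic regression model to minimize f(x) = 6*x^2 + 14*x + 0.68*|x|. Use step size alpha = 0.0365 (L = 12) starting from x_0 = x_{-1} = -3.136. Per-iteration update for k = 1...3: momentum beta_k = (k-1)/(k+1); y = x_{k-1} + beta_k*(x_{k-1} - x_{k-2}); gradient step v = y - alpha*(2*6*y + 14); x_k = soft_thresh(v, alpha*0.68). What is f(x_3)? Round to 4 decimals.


FISTA on f(x) = 6*x^2 + 14*x + 0.68*|x|
L = 12, alpha = 0.0365
Iteration 1: beta = 0.0, y = -3.136 + 0.0*(-3.136 + 3.136) = -3.136
  grad(y) = -23.632, v = y - alpha*grad = -2.2734
  prox(v) = soft_thresh(-2.2734, 0.0248) = -2.2486
Iteration 2: beta = 0.3333, y = -2.2486 + 0.3333*(-2.2486 + 3.136) = -1.9528
  grad(y) = -9.4338, v = y - alpha*grad = -1.6085
  prox(v) = soft_thresh(-1.6085, 0.0248) = -1.5837
Iteration 3: beta = 0.5, y = -1.5837 + 0.5*(-1.5837 + 2.2486) = -1.2512
  grad(y) = -1.0143, v = y - alpha*grad = -1.2142
  prox(v) = soft_thresh(-1.2142, 0.0248) = -1.1893
f(x_3) = 6*(-1.1893)^2 + 14*(-1.1893) + 0.68*|-1.1893| = -7.3548


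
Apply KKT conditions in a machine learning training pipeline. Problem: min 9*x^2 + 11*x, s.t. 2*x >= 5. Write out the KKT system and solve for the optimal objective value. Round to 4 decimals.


Step 1: Try lambda = 0 (constraint inactive).
x_unc = -11/(2*9) = -0.6111
Check: 2*-0.6111 = -1.2222 < 5 -- violated!
Step 2: Constraint must be active: 2*x = 5
x* = 5/2 = 2.5
lambda = (2*9*2.5 + 11)/2 = 28.0
Step 3: Compute optimal value.
f(x*) = 9*2.5^2 + 11*2.5 = 83.75


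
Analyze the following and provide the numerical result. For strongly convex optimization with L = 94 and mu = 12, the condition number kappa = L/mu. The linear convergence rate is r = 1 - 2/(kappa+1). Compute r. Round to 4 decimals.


Step 1: Compute the condition number.
kappa = L/mu = 94/12 = 7.8333
Step 2: Compute the convergence rate.
r = 1 - 2/(kappa + 1) = 1 - 2*mu/(L + mu) = (L - mu)/(L + mu) = 82/106 = 0.7736


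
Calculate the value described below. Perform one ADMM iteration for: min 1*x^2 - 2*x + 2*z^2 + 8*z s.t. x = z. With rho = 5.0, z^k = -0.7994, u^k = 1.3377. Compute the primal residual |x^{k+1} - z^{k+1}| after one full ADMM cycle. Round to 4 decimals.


ADMM iteration with rho = 5.0, z^k = -0.7994, u^k = 1.3377
Step 1: x-update.
Minimize 1*x^2 - 2*x + (5.0/2)*(x + 0.7994 + 1.3377)^2
FOC: (2*1 + 5.0)*x = 2 + 5.0*(-0.7994 - 1.3377)
x^{k+1} = -1.2408
Step 2: z-update.
Minimize 2*z^2 + 8*z + (5.0/2)*(-1.2408 - z + 1.3377)^2
FOC: (2*2 + 5.0)*z = -8 + 5.0*(-1.2408 + 1.3377)
z^{k+1} = -0.835
Step 3: u-update.
u^{k+1} = 1.3377 - 1.2408 + 0.835 = 0.932
Step 4: Primal residual = |-1.2408 + 0.835| = 0.4057


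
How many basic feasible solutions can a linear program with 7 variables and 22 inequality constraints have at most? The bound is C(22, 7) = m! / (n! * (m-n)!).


Each vertex corresponds to some choice of n active constraints out of m, so the number of vertices is at most C(m, n) = m! / (n!(m-n)!).
m = 22, n = 7
Numerator: 22 * 21 * 20 * 19 * 18 * 17 * 16
Denominator: 7! = 5040
C(22, 7) = 170544


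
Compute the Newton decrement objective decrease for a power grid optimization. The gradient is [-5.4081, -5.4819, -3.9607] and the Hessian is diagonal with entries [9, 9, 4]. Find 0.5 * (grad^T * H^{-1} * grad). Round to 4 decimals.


Step 1: H is diagonal, so H^(-1) * g = [-0.6009, -0.6091, -0.9902].
Step 2: g^T H^(-1) g = sum_i g_i^2 / H_ii
  = (-5.4081)^2/9 + (-5.4819)^2/9 + (-3.9607)^2/4
  = 3.2497 + 3.339 + 3.9218 = 10.5105
Step 3: Objective decrease = 0.5 * g^T H^(-1) g = 5.2553


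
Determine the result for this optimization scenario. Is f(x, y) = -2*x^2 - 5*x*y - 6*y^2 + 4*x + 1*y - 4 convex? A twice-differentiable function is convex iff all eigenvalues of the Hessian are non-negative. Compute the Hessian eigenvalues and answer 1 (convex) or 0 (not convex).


The Hessian of f(x,y) = -2*x^2 - 5*x*y - 6*y^2 + 4*x + 1*y - 4 is:
H = [[-4, -5], [-5, -12]]
Trace = -4 - 12 = -16
Determinant = -4*-12 - (-5)^2 = 23
Discriminant = (-16)^2 - 4*23 = 164.0
Eigenvalues: lambda_1 = -14.4031, lambda_2 = -1.5969
The function is not convex.

0


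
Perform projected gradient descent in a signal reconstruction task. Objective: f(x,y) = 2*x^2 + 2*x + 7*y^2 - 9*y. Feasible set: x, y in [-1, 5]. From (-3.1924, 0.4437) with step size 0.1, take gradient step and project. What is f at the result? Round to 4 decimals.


Step 1: Compute gradient at (-3.1924, 0.4437).
grad_x = 2*2*-3.1924 + 2 = -10.7696
grad_y = 2*7*0.4437 - 9 = -2.7882
Step 2: Gradient step.
x_raw = -3.1924 - 0.1*-10.7696 = -2.1154
y_raw = 0.4437 - 0.1*-2.7882 = 0.7225
Step 3: Project onto [-1, 5].
x_proj = clip(-2.1154) = -1.0
y_proj = clip(0.7225) = 0.7225
Step 4: Evaluate f.
f(-1.0, 0.7225) = -2.8484


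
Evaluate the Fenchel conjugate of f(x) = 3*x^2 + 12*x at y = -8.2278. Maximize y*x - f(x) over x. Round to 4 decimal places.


f*(y) = sup_x {y*x - a*x^2 - b*x} = sup_x {(y-b)*x - a*x^2}
FOC: (y - b) - 2a*x = 0 => x* = (y - b)/(2a)
x* = (-8.2278 - 12)/(2*3) = -3.3713
f*(-8.2278) = (y-b)^2/(4a) = (-8.2278 - 12)^2/(4*3)
= 409.1639/12 = 34.097


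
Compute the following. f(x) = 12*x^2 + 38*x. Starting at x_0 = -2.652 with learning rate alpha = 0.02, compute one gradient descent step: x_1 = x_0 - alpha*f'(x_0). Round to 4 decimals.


We compute the gradient at x_0 and apply the update.
f'(x) = 24*x + 38
f'(-2.652) = 24*-2.652 + 38 = -25.648
x_1 = -2.652 - 0.02*-25.648 = -2.139


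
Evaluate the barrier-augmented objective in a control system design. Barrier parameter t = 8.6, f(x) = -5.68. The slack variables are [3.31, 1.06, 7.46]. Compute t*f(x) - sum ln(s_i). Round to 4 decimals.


Step 1: Compute log-barrier.
ln values: [1.1969, 0.0583, 2.0096]
phi = -(1.1969 + 0.0583 + 2.0096) = -3.2648
Step 2: Compute augmented objective.
t*f(x) = 8.6*-5.68 = -48.848
Total = -48.848 - 3.2648 = -52.1128


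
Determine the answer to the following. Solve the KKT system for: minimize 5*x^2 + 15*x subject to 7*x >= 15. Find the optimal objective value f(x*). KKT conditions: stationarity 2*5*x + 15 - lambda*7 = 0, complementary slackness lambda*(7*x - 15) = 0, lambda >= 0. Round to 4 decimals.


Step 1: Try lambda = 0 (constraint inactive).
x_unc = -15/(2*5) = -1.5
Check: 7*-1.5 = -10.5 < 15 -- violated!
Step 2: Constraint must be active: 7*x = 15
x* = 15/7 = 2.1429 (rounded; the exact value 15/7 is used below)
lambda = (2*5*(15/7) + 15)/7 = 5.2041
Step 3: Compute optimal value.
f(x*) = 5*(15/7)^2 + 15*(15/7) = 55.102


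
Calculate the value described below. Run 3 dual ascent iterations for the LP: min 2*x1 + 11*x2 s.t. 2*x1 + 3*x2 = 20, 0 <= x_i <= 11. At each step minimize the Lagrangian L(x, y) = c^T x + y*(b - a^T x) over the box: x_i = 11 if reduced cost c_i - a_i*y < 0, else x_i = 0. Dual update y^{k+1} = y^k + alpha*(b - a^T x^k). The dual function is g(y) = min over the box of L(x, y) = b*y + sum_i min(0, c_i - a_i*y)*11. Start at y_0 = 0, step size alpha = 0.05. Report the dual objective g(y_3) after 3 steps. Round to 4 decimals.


Dual ascent for LP: min 2*x1 + 11*x2, 2*x1 + 3*x2 = 20, 0 <= x_i <= 11
Step 1: y^k = 0.0, reduced costs: (2.0, 11.0)
  x^k = (0.0, 0.0), subgradient = b - a^T x = 20.0
  y^{k+1} = 0.0 + 0.05*20.0 = 1.0
Step 2: y^k = 1.0, reduced costs: (0.0, 8.0)
  x^k = (0.0, 0.0), subgradient = b - a^T x = 20.0
  y^{k+1} = 1.0 + 0.05*20.0 = 2.0
Step 3: y^k = 2.0, reduced costs: (-2.0, 5.0)
  x^k = (11.0, 0.0), subgradient = b - a^T x = -2.0
  y^{k+1} = 2.0 + 0.05*-2.0 = 1.9
Dual objective at y_3 = 1.9: reduced costs (-1.8, 5.3), box minimizer x = (11.0, 0.0)
g(y_3) = b*y + (c1 - a1*y)*x1 + (c2 - a2*y)*x2 = 20*1.9 + (-1.8)*11.0 + 5.3*0.0 = 38.0 - 19.8 + 0.0 = 18.2


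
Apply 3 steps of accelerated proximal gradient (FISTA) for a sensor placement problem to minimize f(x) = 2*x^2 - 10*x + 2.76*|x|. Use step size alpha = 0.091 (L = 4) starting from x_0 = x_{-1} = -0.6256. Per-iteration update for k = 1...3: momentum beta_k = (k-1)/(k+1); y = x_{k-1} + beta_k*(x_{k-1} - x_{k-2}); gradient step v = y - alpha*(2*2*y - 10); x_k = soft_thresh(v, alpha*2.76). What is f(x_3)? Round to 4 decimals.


FISTA on f(x) = 2*x^2 - 10*x + 2.76*|x|
L = 4, alpha = 0.091
Iteration 1: beta = 0.0, y = -0.6256 + 0.0*(-0.6256 + 0.6256) = -0.6256
  grad(y) = -12.5024, v = y - alpha*grad = 0.5121
  prox(v) = soft_thresh(0.5121, 0.2512) = 0.261
Iteration 2: beta = 0.3333, y = 0.261 + 0.3333*(0.261 + 0.6256) = 0.5565
  grad(y) = -7.7741, v = y - alpha*grad = 1.2639
  prox(v) = soft_thresh(1.2639, 0.2512) = 1.0128
Iteration 3: beta = 0.5, y = 1.0128 + 0.5*(1.0128 - 0.261) = 1.3887
  grad(y) = -4.4454, v = y - alpha*grad = 1.7932
  prox(v) = soft_thresh(1.7932, 0.2512) = 1.542
f(x_3) = 2*1.542^2 - 10*1.542 + 2.76*|1.542| = -6.4086


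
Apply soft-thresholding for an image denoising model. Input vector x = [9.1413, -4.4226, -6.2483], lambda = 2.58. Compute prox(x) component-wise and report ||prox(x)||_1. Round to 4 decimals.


Soft-thresholding with lambda = 2.58:
prox(9.1413) = sign(9.1413)*max(|9.1413| - 2.58, 0) = 6.5613
prox(-4.4226) = sign(-4.4226)*max(|-4.4226| - 2.58, 0) = -1.8426
prox(-6.2483) = sign(-6.2483)*max(|-6.2483| - 2.58, 0) = -3.6683
prox(x) = [6.5613, -1.8426, -3.6683]
||prox(x)||_1 = 6.5613 + 1.8426 + 3.6683 = 12.0722


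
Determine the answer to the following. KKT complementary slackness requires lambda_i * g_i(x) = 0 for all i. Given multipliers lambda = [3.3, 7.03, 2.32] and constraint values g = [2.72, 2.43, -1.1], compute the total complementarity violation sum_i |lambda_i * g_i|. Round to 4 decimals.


KKT complementary slackness check:
lambda_1 * g_1 = 3.3 * 2.72 = 8.976
lambda_2 * g_2 = 7.03 * 2.43 = 17.0829
lambda_3 * g_3 = 2.32 * -1.1 = -2.552
Total violation = 8.976 + 17.0829 + 2.552 = 28.6109


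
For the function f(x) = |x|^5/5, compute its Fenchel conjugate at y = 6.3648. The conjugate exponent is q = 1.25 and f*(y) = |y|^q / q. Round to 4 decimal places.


The conjugate exponent q satisfies 1/p + 1/q = 1.
p = 5, so q = 5/(5 - 1) = 1.25
|y|^q = 6.3648^1.25 = 10.1095
f*(6.3648) = 10.1095 / 1.25 = 8.0876


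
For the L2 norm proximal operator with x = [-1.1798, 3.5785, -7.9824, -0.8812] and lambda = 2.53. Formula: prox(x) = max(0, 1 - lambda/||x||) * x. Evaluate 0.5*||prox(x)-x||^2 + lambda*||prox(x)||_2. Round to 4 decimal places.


Step 1: Compute ||x||.
||x|| = 8.8709
Step 2: Compute scaling factor.
scale = max(0, 1 - 2.53/8.8709) = 0.7148
Step 3: prox(x) = [-0.8433, 2.5579, -5.7058, -0.6299]
||prox(x)|| = 6.3409
Step 4: Proximal objective.
0.5*||prox-x||^2 = 3.2005
lambda*||prox|| = 16.0425
Total = 19.2429


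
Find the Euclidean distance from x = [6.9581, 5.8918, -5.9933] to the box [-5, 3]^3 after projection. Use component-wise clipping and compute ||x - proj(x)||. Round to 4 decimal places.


Project each component onto [-5, 3].
clip(6.9581) = 3.0, clip(5.8918) = 3.0, clip(-5.9933) = -5.0
Projection = [3.0, 3.0, -5.0]
Squared diffs: [15.6666, 8.3625, 0.9866]
Distance = sqrt(25.0157) = 5.0016


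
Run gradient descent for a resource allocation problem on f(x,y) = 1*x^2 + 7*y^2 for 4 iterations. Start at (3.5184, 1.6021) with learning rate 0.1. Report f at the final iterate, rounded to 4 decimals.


Gradient descent on f(x,y) = 1*x^2 + 7*y^2.
Starting point: (3.5184, 1.6021), alpha = 0.1
Step 1: grad_x = 2*1*3.5184 = 7.0368, grad_y = 2*7*1.6021 = 22.4294
  x_1 = 3.5184 - 0.1*7.0368 = 2.8147
  y_1 = 1.6021 - 0.1*22.4294 = -0.6408
Step 2: grad_x = 2*1*2.8147 = 5.6294, grad_y = 2*7*-0.6408 = -8.9718
  x_2 = 2.8147 - 0.1*5.6294 = 2.2518
  y_2 = -0.6408 - 0.1*-8.9718 = 0.2563
Step 3: grad_x = 2*1*2.2518 = 4.5036, grad_y = 2*7*0.2563 = 3.5887
  x_3 = 2.2518 - 0.1*4.5036 = 1.8014
  y_3 = 0.2563 - 0.1*3.5887 = -0.1025
Step 4: grad_x = 2*1*1.8014 = 3.6028, grad_y = 2*7*-0.1025 = -1.4355
  x_4 = 1.8014 - 0.1*3.6028 = 1.4411
  y_4 = -0.1025 - 0.1*-1.4355 = 0.041
f(1.4411, 0.041) = 1*1.4411^2 + 7*0.041^2 = 2.0886


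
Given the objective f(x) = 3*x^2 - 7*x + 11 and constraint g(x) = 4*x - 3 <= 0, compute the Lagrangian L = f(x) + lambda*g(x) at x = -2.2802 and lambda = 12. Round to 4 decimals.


Step 1: Evaluate f(x).
f(-2.2802) = 3*(-2.2802)^2 - 7*(-2.2802) + 11 = 42.5593
Step 2: Evaluate g(x).
g(-2.2802) = 4*-2.2802 - 3 = -12.1208
Step 3: Compute Lagrangian.
L = 42.5593 + 12*-12.1208 = -102.8903


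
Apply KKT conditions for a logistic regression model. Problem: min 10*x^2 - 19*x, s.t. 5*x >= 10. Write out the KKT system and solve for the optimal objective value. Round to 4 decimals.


Step 1: Try lambda = 0 (constraint inactive).
x_unc = 19/(2*10) = 0.95
Check: 5*0.95 = 4.75 < 10 -- violated!
Step 2: Constraint must be active: 5*x = 10
x* = 10/5 = 2.0
lambda = (2*10*2.0 - 19)/5 = 4.2
Step 3: Compute optimal value.
f(x*) = 10*2.0^2 - 19*2.0 = 2.0


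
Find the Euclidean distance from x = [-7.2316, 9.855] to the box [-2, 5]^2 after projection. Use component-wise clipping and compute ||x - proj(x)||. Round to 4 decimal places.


Project each component onto [-2, 5].
clip(-7.2316) = -2.0, clip(9.855) = 5.0
Projection = [-2.0, 5.0]
Squared diffs: [27.3696, 23.571]
Distance = sqrt(50.9406) = 7.1373


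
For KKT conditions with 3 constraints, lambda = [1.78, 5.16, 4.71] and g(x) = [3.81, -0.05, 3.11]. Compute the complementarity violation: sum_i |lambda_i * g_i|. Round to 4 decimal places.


KKT complementary slackness check:
lambda_1 * g_1 = 1.78 * 3.81 = 6.7818
lambda_2 * g_2 = 5.16 * -0.05 = -0.258
lambda_3 * g_3 = 4.71 * 3.11 = 14.6481
Total violation = 6.7818 + 0.258 + 14.6481 = 21.6879


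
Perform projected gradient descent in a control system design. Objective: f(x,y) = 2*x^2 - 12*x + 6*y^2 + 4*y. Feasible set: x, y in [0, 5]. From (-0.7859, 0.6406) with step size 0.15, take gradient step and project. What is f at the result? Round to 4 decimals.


Step 1: Compute gradient at (-0.7859, 0.6406).
grad_x = 2*2*-0.7859 - 12 = -15.1436
grad_y = 2*6*0.6406 + 4 = 11.6872
Step 2: Gradient step.
x_raw = -0.7859 - 0.15*-15.1436 = 1.4856
y_raw = 0.6406 - 0.15*11.6872 = -1.1125
Step 3: Project onto [0, 5].
x_proj = clip(1.4856) = 1.4856
y_proj = clip(-1.1125) = 0.0
Step 4: Evaluate f.
f(1.4856, 0.0) = -13.4134


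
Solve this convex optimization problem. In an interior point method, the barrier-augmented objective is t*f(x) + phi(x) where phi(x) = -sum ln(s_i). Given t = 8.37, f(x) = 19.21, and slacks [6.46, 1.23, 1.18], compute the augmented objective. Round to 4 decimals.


Step 1: Compute log-barrier.
ln values: [1.8656, 0.207, 0.1655]
phi = -(1.8656 + 0.207 + 0.1655) = -2.2382
Step 2: Compute augmented objective.
t*f(x) = 8.37*19.21 = 160.7877
Total = 160.7877 - 2.2382 = 158.5495


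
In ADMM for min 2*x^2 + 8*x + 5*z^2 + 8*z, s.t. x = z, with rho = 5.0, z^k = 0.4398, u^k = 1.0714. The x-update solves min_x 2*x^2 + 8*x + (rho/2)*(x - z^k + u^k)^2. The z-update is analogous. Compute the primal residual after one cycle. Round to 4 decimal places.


ADMM iteration with rho = 5.0, z^k = 0.4398, u^k = 1.0714
Step 1: x-update.
Minimize 2*x^2 + 8*x + (5.0/2)*(x - 0.4398 + 1.0714)^2
FOC: (2*2 + 5.0)*x = -8 + 5.0*(0.4398 - 1.0714)
x^{k+1} = -1.2398
Step 2: z-update.
Minimize 5*z^2 + 8*z + (5.0/2)*(-1.2398 - z + 1.0714)^2
FOC: (2*5 + 5.0)*z = -8 + 5.0*(-1.2398 + 1.0714)
z^{k+1} = -0.5895
Step 3: u-update.
u^{k+1} = 1.0714 - 1.2398 + 0.5895 = 0.4211
Step 4: Primal residual = |-1.2398 + 0.5895| = 0.6503


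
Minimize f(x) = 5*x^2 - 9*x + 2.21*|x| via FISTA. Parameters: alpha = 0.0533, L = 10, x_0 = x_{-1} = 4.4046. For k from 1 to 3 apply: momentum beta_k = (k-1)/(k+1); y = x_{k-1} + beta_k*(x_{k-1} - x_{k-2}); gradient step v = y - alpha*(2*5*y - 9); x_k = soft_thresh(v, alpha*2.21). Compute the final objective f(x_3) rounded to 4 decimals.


FISTA on f(x) = 5*x^2 - 9*x + 2.21*|x|
L = 10, alpha = 0.0533
Iteration 1: beta = 0.0, y = 4.4046 + 0.0*(4.4046 - 4.4046) = 4.4046
  grad(y) = 35.046, v = y - alpha*grad = 2.5366
  prox(v) = soft_thresh(2.5366, 0.1178) = 2.4189
Iteration 2: beta = 0.3333, y = 2.4189 + 0.3333*(2.4189 - 4.4046) = 1.7569
  grad(y) = 8.5694, v = y - alpha*grad = 1.3002
  prox(v) = soft_thresh(1.3002, 0.1178) = 1.1824
Iteration 3: beta = 0.5, y = 1.1824 + 0.5*(1.1824 - 2.4189) = 0.5642
  grad(y) = -3.3583, v = y - alpha*grad = 0.7432
  prox(v) = soft_thresh(0.7432, 0.1178) = 0.6254
f(x_3) = 5*0.6254^2 - 9*0.6254 + 2.21*|0.6254| = -2.2908


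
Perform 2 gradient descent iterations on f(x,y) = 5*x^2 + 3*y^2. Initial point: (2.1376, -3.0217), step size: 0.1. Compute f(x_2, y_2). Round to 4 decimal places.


Gradient descent on f(x,y) = 5*x^2 + 3*y^2.
Starting point: (2.1376, -3.0217), alpha = 0.1
Step 1: grad_x = 2*5*2.1376 = 21.376, grad_y = 2*3*-3.0217 = -18.1302
  x_1 = 2.1376 - 0.1*21.376 = 0.0
  y_1 = -3.0217 - 0.1*-18.1302 = -1.2087
Step 2: grad_x = 2*5*0.0 = 0.0, grad_y = 2*3*-1.2087 = -7.2521
  x_2 = 0.0 - 0.1*0.0 = 0.0
  y_2 = -1.2087 - 0.1*-7.2521 = -0.4835
f(0.0, -0.4835) = 5*0.0^2 + 3*(-0.4835)^2 = 0.7012


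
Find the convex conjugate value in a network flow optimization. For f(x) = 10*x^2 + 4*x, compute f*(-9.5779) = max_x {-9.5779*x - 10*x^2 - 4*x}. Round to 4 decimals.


f*(y) = sup_x {y*x - a*x^2 - b*x} = sup_x {(y-b)*x - a*x^2}
FOC: (y - b) - 2a*x = 0 => x* = (y - b)/(2a)
x* = (-9.5779 - 4)/(2*10) = -0.6789
f*(-9.5779) = (y-b)^2/(4a) = (-9.5779 - 4)^2/(4*10)
= 184.3594/40 = 4.609


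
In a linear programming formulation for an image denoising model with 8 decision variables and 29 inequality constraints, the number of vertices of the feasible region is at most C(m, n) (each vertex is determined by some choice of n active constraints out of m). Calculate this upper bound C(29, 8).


Each vertex corresponds to some choice of n active constraints out of m, so the number of vertices is at most C(m, n) = m! / (n!(m-n)!).
m = 29, n = 8
Numerator: 29 * 28 * 27 * 26 * 25 * 24 * 23 * 22
Denominator: 8! = 40320
C(29, 8) = 4292145


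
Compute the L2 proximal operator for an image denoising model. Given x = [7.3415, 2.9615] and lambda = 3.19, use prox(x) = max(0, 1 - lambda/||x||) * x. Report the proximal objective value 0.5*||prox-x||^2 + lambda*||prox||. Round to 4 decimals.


Step 1: Compute ||x||.
||x|| = 7.9163
Step 2: Compute scaling factor.
scale = max(0, 1 - 3.19/7.9163) = 0.597
Step 3: prox(x) = [4.3831, 1.7681]
||prox(x)|| = 4.7263
Step 4: Proximal objective.
0.5*||prox-x||^2 = 5.0881
lambda*||prox|| = 15.0769
Total = 20.165


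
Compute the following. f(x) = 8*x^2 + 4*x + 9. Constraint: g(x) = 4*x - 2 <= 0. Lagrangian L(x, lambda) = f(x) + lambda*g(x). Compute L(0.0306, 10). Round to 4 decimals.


Step 1: Evaluate f(x).
f(0.0306) = 8*0.0306^2 + 4*0.0306 + 9 = 9.1299
Step 2: Evaluate g(x).
g(0.0306) = 4*0.0306 - 2 = -1.8776
Step 3: Compute Lagrangian.
L = 9.1299 + 10*-1.8776 = -9.6461


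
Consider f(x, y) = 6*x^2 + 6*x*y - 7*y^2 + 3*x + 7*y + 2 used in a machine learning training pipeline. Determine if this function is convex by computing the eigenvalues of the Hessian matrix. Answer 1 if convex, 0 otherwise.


The Hessian of f(x,y) = 6*x^2 + 6*x*y - 7*y^2 + 3*x + 7*y + 2 is:
H = [[12, 6], [6, -14]]
Trace = 12 - 14 = -2
Determinant = 12*-14 - (6)^2 = -204
Discriminant = (-2)^2 - 4*-204 = 820.0
Eigenvalues: lambda_1 = -15.3178, lambda_2 = 13.3178
The function is not convex.

0


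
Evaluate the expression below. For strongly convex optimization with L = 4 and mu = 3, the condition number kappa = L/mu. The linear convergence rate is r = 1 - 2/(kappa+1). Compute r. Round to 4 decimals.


Step 1: Compute the condition number.
kappa = L/mu = 4/3 = 1.3333
Step 2: Compute the convergence rate.
r = 1 - 2/(kappa + 1) = 1 - 2*mu/(L + mu) = (L - mu)/(L + mu) = 1/7 = 0.1429


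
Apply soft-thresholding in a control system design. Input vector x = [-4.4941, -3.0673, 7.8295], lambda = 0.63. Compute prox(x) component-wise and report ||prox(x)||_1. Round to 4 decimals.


Soft-thresholding with lambda = 0.63:
prox(-4.4941) = sign(-4.4941)*max(|-4.4941| - 0.63, 0) = -3.8641
prox(-3.0673) = sign(-3.0673)*max(|-3.0673| - 0.63, 0) = -2.4373
prox(7.8295) = sign(7.8295)*max(|7.8295| - 0.63, 0) = 7.1995
prox(x) = [-3.8641, -2.4373, 7.1995]
||prox(x)||_1 = 3.8641 + 2.4373 + 7.1995 = 13.5009


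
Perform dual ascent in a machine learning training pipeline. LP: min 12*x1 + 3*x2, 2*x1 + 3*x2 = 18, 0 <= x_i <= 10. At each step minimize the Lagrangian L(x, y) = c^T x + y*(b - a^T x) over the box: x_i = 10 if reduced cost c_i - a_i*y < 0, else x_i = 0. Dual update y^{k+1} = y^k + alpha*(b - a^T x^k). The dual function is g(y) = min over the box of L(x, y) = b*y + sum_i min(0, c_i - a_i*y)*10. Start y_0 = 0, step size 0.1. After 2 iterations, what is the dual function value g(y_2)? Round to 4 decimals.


Dual ascent for LP: min 12*x1 + 3*x2, 2*x1 + 3*x2 = 18, 0 <= x_i <= 10
Step 1: y^k = 0.0, reduced costs: (12.0, 3.0)
  x^k = (0.0, 0.0), subgradient = b - a^T x = 18.0
  y^{k+1} = 0.0 + 0.1*18.0 = 1.8
Step 2: y^k = 1.8, reduced costs: (8.4, -2.4)
  x^k = (0.0, 10.0), subgradient = b - a^T x = -12.0
  y^{k+1} = 1.8 + 0.1*-12.0 = 0.6
Dual objective at y_2 = 0.6: reduced costs (10.8, 1.2), box minimizer x = (0.0, 0.0)
g(y_2) = b*y + (c1 - a1*y)*x1 + (c2 - a2*y)*x2 = 18*0.6 + 10.8*0.0 + 1.2*0.0 = 10.8 + 0.0 + 0.0 = 10.8


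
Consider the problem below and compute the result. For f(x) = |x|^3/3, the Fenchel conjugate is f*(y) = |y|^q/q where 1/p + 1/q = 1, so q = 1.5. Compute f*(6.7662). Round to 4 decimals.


The conjugate exponent q satisfies 1/p + 1/q = 1.
p = 3, so q = 3/(3 - 1) = 1.5
|y|^q = 6.7662^1.5 = 17.6002
f*(6.7662) = 17.6002 / 1.5 = 11.7335


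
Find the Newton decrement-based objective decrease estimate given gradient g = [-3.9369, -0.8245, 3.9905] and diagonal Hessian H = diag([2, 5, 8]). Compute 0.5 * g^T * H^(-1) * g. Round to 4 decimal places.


Step 1: H is diagonal, so H^(-1) * g = [-1.9685, -0.1649, 0.4988].
Step 2: g^T H^(-1) g = sum_i g_i^2 / H_ii
  = (-3.9369)^2/2 + (-0.8245)^2/5 + (3.9905)^2/8
  = 7.7496 + 0.136 + 1.9905 = 9.8761
Step 3: Objective decrease = 0.5 * g^T H^(-1) g = 4.938


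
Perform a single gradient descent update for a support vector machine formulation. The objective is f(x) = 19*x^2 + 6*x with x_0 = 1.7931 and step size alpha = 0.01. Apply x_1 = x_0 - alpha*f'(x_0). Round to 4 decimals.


We compute the gradient at x_0 and apply the update.
f'(x) = 38*x + 6
f'(1.7931) = 38*1.7931 + 6 = 74.1378
x_1 = 1.7931 - 0.01*74.1378 = 1.0517


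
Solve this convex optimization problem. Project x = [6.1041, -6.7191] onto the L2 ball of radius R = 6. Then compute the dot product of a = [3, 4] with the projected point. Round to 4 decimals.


Step 1: Compute ||x|| (intermediates to 6 decimals).
||x|| = sqrt(6.1041^2 + (-6.7191)^2) = 9.077794
Step 2: Project.
Since ||x|| > R, scale = R/||x|| = 6/9.077794 = 0.660954, proj(x) = scale * x
proj(x) = [4.034529, -4.441016]
Step 3: Dot product.
a^T * proj(x) = 3*4.034529 + 4*(-4.441016) = -5.6605


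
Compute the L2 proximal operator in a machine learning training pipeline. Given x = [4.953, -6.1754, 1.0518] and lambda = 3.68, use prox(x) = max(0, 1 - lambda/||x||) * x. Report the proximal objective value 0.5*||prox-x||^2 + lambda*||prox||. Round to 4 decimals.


Step 1: Compute ||x||.
||x|| = 7.9859
Step 2: Compute scaling factor.
scale = max(0, 1 - 3.68/7.9859) = 0.5392
Step 3: prox(x) = [2.6706, -3.3297, 0.5671]
||prox(x)|| = 4.3059
Step 4: Proximal objective.
0.5*||prox-x||^2 = 6.7712
lambda*||prox|| = 15.8457
Total = 22.6168


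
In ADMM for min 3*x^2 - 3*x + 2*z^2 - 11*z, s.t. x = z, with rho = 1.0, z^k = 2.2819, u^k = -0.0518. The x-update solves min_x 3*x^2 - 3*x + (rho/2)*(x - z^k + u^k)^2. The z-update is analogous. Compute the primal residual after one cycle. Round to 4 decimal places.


ADMM iteration with rho = 1.0, z^k = 2.2819, u^k = -0.0518
Step 1: x-update.
Minimize 3*x^2 - 3*x + (1.0/2)*(x - 2.2819 - 0.0518)^2
FOC: (2*3 + 1.0)*x = 3 + 1.0*(2.2819 + 0.0518)
x^{k+1} = 0.762
Step 2: z-update.
Minimize 2*z^2 - 11*z + (1.0/2)*(0.762 - z - 0.0518)^2
FOC: (2*2 + 1.0)*z = 11 + 1.0*(0.762 - 0.0518)
z^{k+1} = 2.342
Step 3: u-update.
u^{k+1} = -0.0518 + 0.762 - 2.342 = -1.6319
Step 4: Primal residual = |0.762 - 2.342| = 1.5801


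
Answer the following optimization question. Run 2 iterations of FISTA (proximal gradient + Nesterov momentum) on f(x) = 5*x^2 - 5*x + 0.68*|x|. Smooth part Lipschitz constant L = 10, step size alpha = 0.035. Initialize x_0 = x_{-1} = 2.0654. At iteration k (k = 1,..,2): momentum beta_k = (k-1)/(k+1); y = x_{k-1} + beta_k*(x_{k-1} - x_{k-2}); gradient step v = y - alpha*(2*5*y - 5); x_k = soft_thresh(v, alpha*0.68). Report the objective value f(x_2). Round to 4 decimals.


FISTA on f(x) = 5*x^2 - 5*x + 0.68*|x|
L = 10, alpha = 0.035
Iteration 1: beta = 0.0, y = 2.0654 + 0.0*(2.0654 - 2.0654) = 2.0654
  grad(y) = 15.654, v = y - alpha*grad = 1.5175
  prox(v) = soft_thresh(1.5175, 0.0238) = 1.4937
Iteration 2: beta = 0.3333, y = 1.4937 + 0.3333*(1.4937 - 2.0654) = 1.3031
  grad(y) = 8.0315, v = y - alpha*grad = 1.022
  prox(v) = soft_thresh(1.022, 0.0238) = 0.9982
f(x_2) = 5*0.9982^2 - 5*0.9982 + 0.68*|0.9982| = 0.67


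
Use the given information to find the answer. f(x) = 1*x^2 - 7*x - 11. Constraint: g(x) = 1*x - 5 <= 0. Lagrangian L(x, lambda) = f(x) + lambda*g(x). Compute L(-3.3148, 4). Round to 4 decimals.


Step 1: Evaluate f(x).
f(-3.3148) = 1*(-3.3148)^2 - 7*(-3.3148) - 11 = 23.1915
Step 2: Evaluate g(x).
g(-3.3148) = 1*-3.3148 - 5 = -8.3148
Step 3: Compute Lagrangian.
L = 23.1915 + 4*-8.3148 = -10.0677


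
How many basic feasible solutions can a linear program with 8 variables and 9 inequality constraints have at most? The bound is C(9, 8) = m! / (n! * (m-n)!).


Each vertex corresponds to some choice of n active constraints out of m, so the number of vertices is at most C(m, n) = m! / (n!(m-n)!).
m = 9, n = 8
Numerator: 9 * 8 * 7 * 6 * 5 * 4 * 3 * 2
Denominator: 8! = 40320
C(9, 8) = 9


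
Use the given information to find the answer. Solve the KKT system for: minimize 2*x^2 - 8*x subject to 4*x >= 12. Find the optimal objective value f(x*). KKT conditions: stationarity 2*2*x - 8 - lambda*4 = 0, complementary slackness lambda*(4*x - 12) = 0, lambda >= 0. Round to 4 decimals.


Step 1: Try lambda = 0 (constraint inactive).
x_unc = 8/(2*2) = 2.0
Check: 4*2.0 = 8.0 < 12 -- violated!
Step 2: Constraint must be active: 4*x = 12
x* = 12/4 = 3.0
lambda = (2*2*3.0 - 8)/4 = 1.0
Step 3: Compute optimal value.
f(x*) = 2*3.0^2 - 8*3.0 = -6.0


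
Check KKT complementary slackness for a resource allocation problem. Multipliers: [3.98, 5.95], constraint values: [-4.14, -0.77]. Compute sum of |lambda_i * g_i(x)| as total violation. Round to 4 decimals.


KKT complementary slackness check:
lambda_1 * g_1 = 3.98 * -4.14 = -16.4772
lambda_2 * g_2 = 5.95 * -0.77 = -4.5815
Total violation = 16.4772 + 4.5815 = 21.0587


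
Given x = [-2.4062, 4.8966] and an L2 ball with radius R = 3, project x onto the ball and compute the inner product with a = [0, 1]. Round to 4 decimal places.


Step 1: Compute ||x|| (intermediates to 6 decimals).
||x|| = sqrt((-2.4062)^2 + 4.8966^2) = 5.455867
Step 2: Project.
Since ||x|| > R, scale = R/||x|| = 3/5.455867 = 0.549867, proj(x) = scale * x
proj(x) = [-1.32309, 2.692479]
Step 3: Dot product.
a^T * proj(x) = 0*(-1.32309) + 1*2.692479 = 2.6925


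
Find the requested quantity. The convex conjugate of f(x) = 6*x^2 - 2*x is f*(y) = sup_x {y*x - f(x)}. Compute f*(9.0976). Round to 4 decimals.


f*(y) = sup_x {y*x - a*x^2 - b*x} = sup_x {(y-b)*x - a*x^2}
FOC: (y - b) - 2a*x = 0 => x* = (y - b)/(2a)
x* = (9.0976 + 2)/(2*6) = 0.9248
f*(9.0976) = (y-b)^2/(4a) = (9.0976 + 2)^2/(4*6)
= 123.1567/24 = 5.1315


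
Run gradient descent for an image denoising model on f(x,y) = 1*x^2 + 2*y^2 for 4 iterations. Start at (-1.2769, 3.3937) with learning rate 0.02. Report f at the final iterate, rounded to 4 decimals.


Gradient descent on f(x,y) = 1*x^2 + 2*y^2.
Starting point: (-1.2769, 3.3937), alpha = 0.02
Step 1: grad_x = 2*1*-1.2769 = -2.5538, grad_y = 2*2*3.3937 = 13.5748
  x_1 = -1.2769 - 0.02*-2.5538 = -1.2258
  y_1 = 3.3937 - 0.02*13.5748 = 3.1222
Step 2: grad_x = 2*1*-1.2258 = -2.4516, grad_y = 2*2*3.1222 = 12.4888
  x_2 = -1.2258 - 0.02*-2.4516 = -1.1768
  y_2 = 3.1222 - 0.02*12.4888 = 2.8724
Step 3: grad_x = 2*1*-1.1768 = -2.3536, grad_y = 2*2*2.8724 = 11.4897
  x_3 = -1.1768 - 0.02*-2.3536 = -1.1297
  y_3 = 2.8724 - 0.02*11.4897 = 2.6426
Step 4: grad_x = 2*1*-1.1297 = -2.2594, grad_y = 2*2*2.6426 = 10.5705
  x_4 = -1.1297 - 0.02*-2.2594 = -1.0845
  y_4 = 2.6426 - 0.02*10.5705 = 2.4312
f(-1.0845, 2.4312) = 1*(-1.0845)^2 + 2*2.4312^2 = 12.9979


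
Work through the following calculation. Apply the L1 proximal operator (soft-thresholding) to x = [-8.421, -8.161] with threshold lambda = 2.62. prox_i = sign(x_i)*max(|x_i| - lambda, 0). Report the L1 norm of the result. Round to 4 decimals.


Soft-thresholding with lambda = 2.62:
prox(-8.421) = sign(-8.421)*max(|-8.421| - 2.62, 0) = -5.801
prox(-8.161) = sign(-8.161)*max(|-8.161| - 2.62, 0) = -5.541
prox(x) = [-5.801, -5.541]
||prox(x)||_1 = 5.801 + 5.541 = 11.342


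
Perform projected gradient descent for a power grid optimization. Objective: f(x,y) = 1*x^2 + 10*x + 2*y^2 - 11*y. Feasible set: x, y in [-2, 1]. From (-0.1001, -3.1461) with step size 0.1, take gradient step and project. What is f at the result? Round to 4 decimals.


Step 1: Compute gradient at (-0.1001, -3.1461).
grad_x = 2*1*-0.1001 + 10 = 9.7998
grad_y = 2*2*-3.1461 - 11 = -23.5844
Step 2: Gradient step.
x_raw = -0.1001 - 0.1*9.7998 = -1.0801
y_raw = -3.1461 - 0.1*-23.5844 = -0.7877
Step 3: Project onto [-2, 1].
x_proj = clip(-1.0801) = -1.0801
y_proj = clip(-0.7877) = -0.7877
Step 4: Evaluate f.
f(-1.0801, -0.7877) = 0.2708


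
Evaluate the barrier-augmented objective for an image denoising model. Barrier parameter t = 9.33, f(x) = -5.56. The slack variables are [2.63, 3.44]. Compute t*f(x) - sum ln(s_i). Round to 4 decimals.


Step 1: Compute log-barrier.
ln values: [0.967, 1.2355]
phi = -(0.967 + 1.2355) = -2.2025
Step 2: Compute augmented objective.
t*f(x) = 9.33*-5.56 = -51.8748
Total = -51.8748 - 2.2025 = -54.0773


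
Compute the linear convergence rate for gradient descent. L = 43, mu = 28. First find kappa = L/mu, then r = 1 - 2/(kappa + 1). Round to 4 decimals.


Step 1: Compute the condition number.
kappa = L/mu = 43/28 = 1.5357
Step 2: Compute the convergence rate.
r = 1 - 2/(kappa + 1) = 1 - 2*mu/(L + mu) = (L - mu)/(L + mu) = 15/71 = 0.2113


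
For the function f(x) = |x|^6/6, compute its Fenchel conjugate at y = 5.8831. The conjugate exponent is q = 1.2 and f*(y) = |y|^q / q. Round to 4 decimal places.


The conjugate exponent q satisfies 1/p + 1/q = 1.
p = 6, so q = 6/(6 - 1) = 1.2
|y|^q = 5.8831^1.2 = 8.3855
f*(5.8831) = 8.3855 / 1.2 = 6.9879


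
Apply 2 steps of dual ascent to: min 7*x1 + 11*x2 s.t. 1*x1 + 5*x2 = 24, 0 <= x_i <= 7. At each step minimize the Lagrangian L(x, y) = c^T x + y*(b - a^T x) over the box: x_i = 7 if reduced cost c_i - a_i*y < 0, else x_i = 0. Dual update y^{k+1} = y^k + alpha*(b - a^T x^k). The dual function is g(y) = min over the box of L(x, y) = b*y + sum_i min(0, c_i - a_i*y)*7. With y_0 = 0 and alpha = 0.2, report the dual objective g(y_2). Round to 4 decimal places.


Dual ascent for LP: min 7*x1 + 11*x2, 1*x1 + 5*x2 = 24, 0 <= x_i <= 7
Step 1: y^k = 0.0, reduced costs: (7.0, 11.0)
  x^k = (0.0, 0.0), subgradient = b - a^T x = 24.0
  y^{k+1} = 0.0 + 0.2*24.0 = 4.8
Step 2: y^k = 4.8, reduced costs: (2.2, -13.0)
  x^k = (0.0, 7.0), subgradient = b - a^T x = -11.0
  y^{k+1} = 4.8 + 0.2*-11.0 = 2.6
Dual objective at y_2 = 2.6: reduced costs (4.4, -2.0), box minimizer x = (0.0, 7.0)
g(y_2) = b*y + (c1 - a1*y)*x1 + (c2 - a2*y)*x2 = 24*2.6 + 4.4*0.0 + (-2.0)*7.0 = 62.4 + 0.0 - 14.0 = 48.4


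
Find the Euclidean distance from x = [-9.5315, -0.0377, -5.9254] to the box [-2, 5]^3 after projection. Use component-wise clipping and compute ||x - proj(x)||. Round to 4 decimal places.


Project each component onto [-2, 5].
clip(-9.5315) = -2.0, clip(-0.0377) = -0.0377, clip(-5.9254) = -2.0
Projection = [-2.0, -0.0377, -2.0]
Squared diffs: [56.7235, 0.0, 15.4088]
Distance = sqrt(72.1323) = 8.4931


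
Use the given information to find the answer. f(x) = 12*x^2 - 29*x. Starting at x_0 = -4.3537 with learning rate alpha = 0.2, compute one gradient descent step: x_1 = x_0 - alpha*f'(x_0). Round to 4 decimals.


We compute the gradient at x_0 and apply the update.
f'(x) = 24*x - 29
f'(-4.3537) = 24*-4.3537 - 29 = -133.4888
x_1 = -4.3537 - 0.2*-133.4888 = 22.3441


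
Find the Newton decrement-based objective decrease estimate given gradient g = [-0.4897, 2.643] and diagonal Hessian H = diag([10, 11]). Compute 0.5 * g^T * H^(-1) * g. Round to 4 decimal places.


Step 1: H is diagonal, so H^(-1) * g = [-0.049, 0.2403].
Step 2: g^T H^(-1) g = sum_i g_i^2 / H_ii
  = (-0.4897)^2/10 + (2.643)^2/11
  = 0.024 + 0.635 = 0.659
Step 3: Objective decrease = 0.5 * g^T H^(-1) g = 0.3295


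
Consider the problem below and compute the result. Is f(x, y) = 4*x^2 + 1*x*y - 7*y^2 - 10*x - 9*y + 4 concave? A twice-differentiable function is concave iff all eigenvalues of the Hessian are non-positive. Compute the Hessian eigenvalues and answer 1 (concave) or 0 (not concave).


The Hessian of f(x,y) = 4*x^2 + 1*x*y - 7*y^2 - 10*x - 9*y + 4 is:
H = [[8, 1], [1, -14]]
Trace = 8 - 14 = -6
Determinant = 8*-14 - (1)^2 = -113
Discriminant = (-6)^2 - 4*-113 = 488.0
Eigenvalues: lambda_1 = -14.0454, lambda_2 = 8.0454
The function is not concave.

0


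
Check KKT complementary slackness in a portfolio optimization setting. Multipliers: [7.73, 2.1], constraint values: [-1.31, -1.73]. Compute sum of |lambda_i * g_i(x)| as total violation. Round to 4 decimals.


KKT complementary slackness check:
lambda_1 * g_1 = 7.73 * -1.31 = -10.1263
lambda_2 * g_2 = 2.1 * -1.73 = -3.633
Total violation = 10.1263 + 3.633 = 13.7593


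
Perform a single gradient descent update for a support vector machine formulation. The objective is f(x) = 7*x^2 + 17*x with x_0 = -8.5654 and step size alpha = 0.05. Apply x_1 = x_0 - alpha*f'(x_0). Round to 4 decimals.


We compute the gradient at x_0 and apply the update.
f'(x) = 14*x + 17
f'(-8.5654) = 14*-8.5654 + 17 = -102.9156
x_1 = -8.5654 - 0.05*-102.9156 = -3.4196
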